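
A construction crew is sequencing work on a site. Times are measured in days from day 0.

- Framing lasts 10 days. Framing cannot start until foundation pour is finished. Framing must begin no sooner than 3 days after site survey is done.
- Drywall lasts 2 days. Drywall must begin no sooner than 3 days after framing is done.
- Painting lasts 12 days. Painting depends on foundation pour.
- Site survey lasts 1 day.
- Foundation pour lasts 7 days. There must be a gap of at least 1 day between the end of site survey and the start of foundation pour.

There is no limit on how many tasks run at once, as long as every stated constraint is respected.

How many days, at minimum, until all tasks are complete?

Site survey can start immediately at day 0; it finishes at day 1.
After site survey (finishes day 1, plus 1-day gap → day 2), foundation pour can start at day 2 and finishes at day 9.
Painting waits on foundation pour (finishes day 9), so it starts at day 9 and finishes at 9 + 12 = day 21.
Framing needs all of foundation pour (finishes day 9); site survey (finishes day 1, plus 3-day gap → day 4). That puts its earliest start at day 9; it finishes at 9 + 10 = day 19.
Drywall waits on framing (finishes day 19, plus 3-day gap → day 22), so it starts at day 22 and finishes at 22 + 2 = day 24.
All tasks are finished once the last one completes. Finish times: Site survey at 1, Foundation pour at 9, Framing at 19, Drywall at 24, Painting at 21. The latest is day 24.

24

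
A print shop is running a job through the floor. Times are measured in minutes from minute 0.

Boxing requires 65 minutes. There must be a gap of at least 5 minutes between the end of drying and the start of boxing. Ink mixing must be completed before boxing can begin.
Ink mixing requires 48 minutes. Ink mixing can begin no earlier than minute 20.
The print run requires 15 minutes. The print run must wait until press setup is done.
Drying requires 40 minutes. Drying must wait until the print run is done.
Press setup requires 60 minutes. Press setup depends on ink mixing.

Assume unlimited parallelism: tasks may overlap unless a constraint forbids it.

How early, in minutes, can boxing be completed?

253

Ink mixing waits on its own release at minute 20, so it starts at minute 20 and finishes at 20 + 48 = minute 68.
Press setup waits on ink mixing (finishes minute 68), so it starts at minute 68 and finishes at 68 + 60 = minute 128.
The print run cannot begin until press setup (finishes minute 128). It runs from minute 128 to 128 + 15 = minute 143.
Drying cannot begin until the print run (finishes minute 143). It runs from minute 143 to 143 + 40 = minute 183.
Boxing cannot start until drying (finishes minute 183, plus 5-minute gap → minute 188); ink mixing (finishes minute 68). The controlling bound is minute 188, so boxing finishes at 188 + 65 = minute 253.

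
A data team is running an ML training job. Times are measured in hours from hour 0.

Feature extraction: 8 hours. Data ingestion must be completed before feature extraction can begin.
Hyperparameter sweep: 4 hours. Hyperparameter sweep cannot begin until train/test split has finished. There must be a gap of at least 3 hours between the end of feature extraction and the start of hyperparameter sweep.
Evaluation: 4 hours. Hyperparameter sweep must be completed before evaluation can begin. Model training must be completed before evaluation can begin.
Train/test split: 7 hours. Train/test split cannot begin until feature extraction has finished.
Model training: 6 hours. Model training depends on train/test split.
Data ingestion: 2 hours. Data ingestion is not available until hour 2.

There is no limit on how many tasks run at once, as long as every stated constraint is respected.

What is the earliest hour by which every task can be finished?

29

Data ingestion cannot begin until its own release at hour 2. It runs from hour 2 to 2 + 2 = hour 4.
Feature extraction cannot begin until data ingestion (finishes hour 4). It runs from hour 4 to 4 + 8 = hour 12.
Train/test split cannot begin until feature extraction (finishes hour 12). It runs from hour 12 to 12 + 7 = hour 19.
After train/test split (finishes hour 19), model training can start at hour 19 and finishes at hour 25.
Hyperparameter sweep cannot start until train/test split (finishes hour 19); feature extraction (finishes hour 12, plus 3-hour gap → hour 15). The controlling bound is hour 19, so hyperparameter sweep finishes at 19 + 4 = hour 23.
Evaluation needs all of hyperparameter sweep (finishes hour 23); model training (finishes hour 25). That puts its earliest start at hour 25; it finishes at 25 + 4 = hour 29.
All tasks are finished once the last one completes. Finish times: Data ingestion at 4, Feature extraction at 12, Train/test split at 19, Hyperparameter sweep at 23, Model training at 25, Evaluation at 29. The latest is hour 29.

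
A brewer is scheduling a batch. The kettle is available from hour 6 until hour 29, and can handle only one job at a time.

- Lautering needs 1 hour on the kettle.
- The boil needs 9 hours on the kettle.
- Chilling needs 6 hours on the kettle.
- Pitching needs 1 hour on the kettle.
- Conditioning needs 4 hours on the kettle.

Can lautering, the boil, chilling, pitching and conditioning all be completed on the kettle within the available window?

Yes

The kettle window is 29 − 6 = 23 hours.
Running back to back, the jobs need 1 + 9 + 6 + 1 + 4 = 21 hours on the kettle.
Since 21 ≤ 23, they fit within the window.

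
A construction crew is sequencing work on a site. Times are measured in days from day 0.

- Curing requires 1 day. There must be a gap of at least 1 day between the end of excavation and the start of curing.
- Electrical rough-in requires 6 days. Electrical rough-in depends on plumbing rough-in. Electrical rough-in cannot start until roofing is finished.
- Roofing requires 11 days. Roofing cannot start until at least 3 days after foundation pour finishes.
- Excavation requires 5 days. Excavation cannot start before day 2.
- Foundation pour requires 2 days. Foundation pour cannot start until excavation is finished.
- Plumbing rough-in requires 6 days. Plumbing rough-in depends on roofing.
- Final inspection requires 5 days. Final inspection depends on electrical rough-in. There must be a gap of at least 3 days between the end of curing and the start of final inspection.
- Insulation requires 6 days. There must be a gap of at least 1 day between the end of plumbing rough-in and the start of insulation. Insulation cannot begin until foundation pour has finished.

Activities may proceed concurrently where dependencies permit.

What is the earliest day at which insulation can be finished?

Excavation cannot begin until its own release at day 2. It runs from day 2 to 2 + 5 = day 7.
Foundation pour cannot begin until excavation (finishes day 7). It runs from day 7 to 7 + 2 = day 9.
Roofing waits on foundation pour (finishes day 9, plus 3-day gap → day 12), so it starts at day 12 and finishes at 12 + 11 = day 23.
After roofing (finishes day 23), plumbing rough-in can start at day 23 and finishes at day 29.
Insulation cannot start until plumbing rough-in (finishes day 29, plus 1-day gap → day 30); foundation pour (finishes day 9). The controlling bound is day 30, so insulation finishes at 30 + 6 = day 36.

36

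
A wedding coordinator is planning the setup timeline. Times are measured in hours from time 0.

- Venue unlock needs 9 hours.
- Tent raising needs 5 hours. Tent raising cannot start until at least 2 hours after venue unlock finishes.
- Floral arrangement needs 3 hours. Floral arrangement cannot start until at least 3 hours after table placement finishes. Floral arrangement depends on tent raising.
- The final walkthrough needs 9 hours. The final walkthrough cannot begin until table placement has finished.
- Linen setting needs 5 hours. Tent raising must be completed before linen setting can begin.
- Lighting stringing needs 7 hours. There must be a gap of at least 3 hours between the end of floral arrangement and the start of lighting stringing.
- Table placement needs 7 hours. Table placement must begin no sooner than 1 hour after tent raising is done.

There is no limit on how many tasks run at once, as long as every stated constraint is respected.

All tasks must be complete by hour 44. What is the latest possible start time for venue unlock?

Nothing follows lighting stringing; the deadline of hour 44 is its only limit. It must start by 44 − 7 = hour 37.
Floral arrangement must finish before lighting stringing (must start by hour 37, minus 3-hour gap → hour 34). With a 3-hour duration, floral arrangement must start by 34 − 3 = hour 31.
The final walkthrough must finish by hour 44; it takes 9 hours, so it must start by 44 − 9 = hour 35.
Table placement must finish in time for floral arrangement (must start by hour 31, minus 3-hour gap → hour 28); the final walkthrough (must start by hour 35). The tightest is hour 28, so table placement must start by 28 − 7 = hour 21.
Nothing follows linen setting; the deadline of hour 44 is its only limit. It must start by 44 − 5 = hour 39.
Tent raising must finish in time for table placement (must start by hour 21, minus 1-hour gap → hour 20); linen setting (must start by hour 39); floral arrangement (must start by hour 31). The tightest is hour 20, so tent raising must start by 20 − 5 = hour 15.
Venue unlock must finish before tent raising (must start by hour 15, minus 2-hour gap → hour 13). With a 9-hour duration, venue unlock must start by 13 − 9 = hour 4.

4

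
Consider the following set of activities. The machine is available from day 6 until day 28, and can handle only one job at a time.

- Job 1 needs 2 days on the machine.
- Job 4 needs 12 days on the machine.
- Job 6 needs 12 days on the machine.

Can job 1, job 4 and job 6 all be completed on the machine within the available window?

No

The machine window is 28 − 6 = 22 days.
Running back to back, the jobs need 2 + 12 + 12 = 26 days on the machine.
Since 26 > 22, they cannot all fit.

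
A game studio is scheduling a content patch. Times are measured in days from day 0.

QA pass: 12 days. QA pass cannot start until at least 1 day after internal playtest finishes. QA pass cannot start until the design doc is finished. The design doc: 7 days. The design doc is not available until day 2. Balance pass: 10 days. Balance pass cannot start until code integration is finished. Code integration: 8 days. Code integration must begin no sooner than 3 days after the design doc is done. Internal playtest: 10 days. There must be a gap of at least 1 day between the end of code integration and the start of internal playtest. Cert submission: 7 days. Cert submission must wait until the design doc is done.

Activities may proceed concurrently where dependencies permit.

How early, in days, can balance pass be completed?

30

The design doc cannot begin until its own release at day 2. It runs from day 2 to 2 + 7 = day 9.
Code integration waits on the design doc (finishes day 9, plus 3-day gap → day 12), so it starts at day 12 and finishes at 12 + 8 = day 20.
Balance pass cannot begin until code integration (finishes day 20). It runs from day 20 to 20 + 10 = day 30.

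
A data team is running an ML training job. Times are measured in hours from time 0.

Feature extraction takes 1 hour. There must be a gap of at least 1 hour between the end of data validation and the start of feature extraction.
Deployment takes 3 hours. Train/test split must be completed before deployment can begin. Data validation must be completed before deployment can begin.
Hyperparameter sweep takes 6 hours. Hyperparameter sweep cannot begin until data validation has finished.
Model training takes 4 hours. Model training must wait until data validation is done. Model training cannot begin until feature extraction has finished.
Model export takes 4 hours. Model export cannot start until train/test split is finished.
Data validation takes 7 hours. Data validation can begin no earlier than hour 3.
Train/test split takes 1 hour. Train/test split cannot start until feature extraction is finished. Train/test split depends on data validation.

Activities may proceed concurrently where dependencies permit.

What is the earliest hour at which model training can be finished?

16

Data validation waits on its own release at hour 3, so it starts at hour 3 and finishes at 3 + 7 = hour 10.
After data validation (finishes hour 10, plus 1-hour gap → hour 11), feature extraction can start at hour 11 and finishes at hour 12.
Model training has to wait for data validation (finishes hour 10); feature extraction (finishes hour 12). The latest of these is hour 12, so model training runs hour 12 to 12 + 4 = hour 16.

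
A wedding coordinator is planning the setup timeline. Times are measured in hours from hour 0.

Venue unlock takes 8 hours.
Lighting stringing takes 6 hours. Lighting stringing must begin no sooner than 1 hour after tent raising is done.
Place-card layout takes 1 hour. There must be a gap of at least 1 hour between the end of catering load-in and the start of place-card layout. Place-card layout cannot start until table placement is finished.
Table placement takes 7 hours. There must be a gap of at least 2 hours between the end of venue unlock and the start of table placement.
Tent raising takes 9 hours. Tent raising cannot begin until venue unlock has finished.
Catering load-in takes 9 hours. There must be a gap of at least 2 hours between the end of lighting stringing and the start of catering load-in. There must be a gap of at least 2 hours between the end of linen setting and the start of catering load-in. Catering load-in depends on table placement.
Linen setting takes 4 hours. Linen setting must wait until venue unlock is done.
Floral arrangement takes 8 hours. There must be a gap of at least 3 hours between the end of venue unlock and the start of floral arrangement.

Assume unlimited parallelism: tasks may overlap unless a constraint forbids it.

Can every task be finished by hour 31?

Nothing blocks venue unlock, so it runs from hour 0 to hour 8.
Floral arrangement cannot begin until venue unlock (finishes hour 8, plus 3-hour gap → hour 11). It runs from hour 11 to 11 + 8 = hour 19.
Linen setting waits on venue unlock (finishes hour 8), so it starts at hour 8 and finishes at 8 + 4 = hour 12.
Table placement cannot begin until venue unlock (finishes hour 8, plus 2-hour gap → hour 10). It runs from hour 10 to 10 + 7 = hour 17.
After venue unlock (finishes hour 8), tent raising can start at hour 8 and finishes at hour 17.
After tent raising (finishes hour 17, plus 1-hour gap → hour 18), lighting stringing can start at hour 18 and finishes at hour 24.
For catering load-in: lighting stringing (finishes hour 24, plus 2-hour gap → hour 26); linen setting (finishes hour 12, plus 2-hour gap → hour 14); table placement (finishes hour 17). Taking the maximum gives a start of hour 26, and it finishes at 26 + 9 = hour 35.
Place-card layout needs all of catering load-in (finishes hour 35, plus 1-hour gap → hour 36); table placement (finishes hour 17). That puts its earliest start at hour 36; it finishes at 36 + 1 = hour 37.
The earliest everything can be done is hour 37, which is after the deadline of 31, so it is not possible.

No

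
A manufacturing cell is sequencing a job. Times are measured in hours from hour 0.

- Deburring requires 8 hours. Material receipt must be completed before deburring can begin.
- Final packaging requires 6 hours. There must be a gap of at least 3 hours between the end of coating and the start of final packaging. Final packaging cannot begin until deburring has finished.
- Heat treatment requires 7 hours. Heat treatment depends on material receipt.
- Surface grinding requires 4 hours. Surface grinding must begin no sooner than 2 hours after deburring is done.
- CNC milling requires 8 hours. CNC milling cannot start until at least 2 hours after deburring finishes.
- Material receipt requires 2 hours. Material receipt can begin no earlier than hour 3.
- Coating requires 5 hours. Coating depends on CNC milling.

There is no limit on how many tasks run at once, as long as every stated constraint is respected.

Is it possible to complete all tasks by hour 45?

Yes

After its own release at hour 3, material receipt can start at hour 3 and finishes at hour 5.
Heat treatment waits on material receipt (finishes hour 5), so it starts at hour 5 and finishes at 5 + 7 = hour 12.
Deburring waits on material receipt (finishes hour 5), so it starts at hour 5 and finishes at 5 + 8 = hour 13.
Surface grinding waits on deburring (finishes hour 13, plus 2-hour gap → hour 15), so it starts at hour 15 and finishes at 15 + 4 = hour 19.
CNC milling cannot begin until deburring (finishes hour 13, plus 2-hour gap → hour 15). It runs from hour 15 to 15 + 8 = hour 23.
Coating cannot begin until CNC milling (finishes hour 23). It runs from hour 23 to 23 + 5 = hour 28.
Final packaging cannot start until coating (finishes hour 28, plus 3-hour gap → hour 31); deburring (finishes hour 13). The controlling bound is hour 31, so final packaging finishes at 31 + 6 = hour 37.
Every task is finished by hour 37, which is no later than the deadline of 45, so the schedule is feasible.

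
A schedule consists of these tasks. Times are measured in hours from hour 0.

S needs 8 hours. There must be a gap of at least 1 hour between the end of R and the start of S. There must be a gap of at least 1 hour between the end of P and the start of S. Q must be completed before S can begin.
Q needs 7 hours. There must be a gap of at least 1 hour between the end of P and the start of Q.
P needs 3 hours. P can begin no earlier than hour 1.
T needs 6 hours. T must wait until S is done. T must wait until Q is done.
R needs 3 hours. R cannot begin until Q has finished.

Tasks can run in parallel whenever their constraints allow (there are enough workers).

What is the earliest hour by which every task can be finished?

30

After its own release at hour 1, P can start at hour 1 and finishes at hour 4.
After P (finishes hour 4, plus 1-hour gap → hour 5), Q can start at hour 5 and finishes at hour 12.
After Q (finishes hour 12), R can start at hour 12 and finishes at hour 15.
S has to wait for R (finishes hour 15, plus 1-hour gap → hour 16); P (finishes hour 4, plus 1-hour gap → hour 5); Q (finishes hour 12). The latest of these is hour 16, so S runs hour 16 to 16 + 8 = hour 24.
T has to wait for S (finishes hour 24); Q (finishes hour 12). The latest of these is hour 24, so T runs hour 24 to 24 + 6 = hour 30.
All tasks are finished once the last one completes. Finish times: P at 4, Q at 12, R at 15, S at 24, T at 30. The latest is hour 30.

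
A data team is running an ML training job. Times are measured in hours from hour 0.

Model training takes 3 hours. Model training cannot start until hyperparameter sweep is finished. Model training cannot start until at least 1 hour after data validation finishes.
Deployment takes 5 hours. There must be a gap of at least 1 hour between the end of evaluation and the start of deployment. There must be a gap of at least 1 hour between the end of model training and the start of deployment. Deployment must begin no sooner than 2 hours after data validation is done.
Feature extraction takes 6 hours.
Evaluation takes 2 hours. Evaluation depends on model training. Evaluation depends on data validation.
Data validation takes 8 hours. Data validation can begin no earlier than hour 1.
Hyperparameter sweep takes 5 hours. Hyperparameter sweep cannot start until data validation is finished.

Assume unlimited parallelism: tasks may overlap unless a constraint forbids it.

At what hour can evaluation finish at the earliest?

Data validation cannot begin until its own release at hour 1. It runs from hour 1 to 1 + 8 = hour 9.
Hyperparameter sweep waits on data validation (finishes hour 9), so it starts at hour 9 and finishes at 9 + 5 = hour 14.
Model training cannot start until hyperparameter sweep (finishes hour 14); data validation (finishes hour 9, plus 1-hour gap → hour 10). The controlling bound is hour 14, so model training finishes at 14 + 3 = hour 17.
Evaluation has to wait for model training (finishes hour 17); data validation (finishes hour 9). The latest of these is hour 17, so evaluation runs hour 17 to 17 + 2 = hour 19.

19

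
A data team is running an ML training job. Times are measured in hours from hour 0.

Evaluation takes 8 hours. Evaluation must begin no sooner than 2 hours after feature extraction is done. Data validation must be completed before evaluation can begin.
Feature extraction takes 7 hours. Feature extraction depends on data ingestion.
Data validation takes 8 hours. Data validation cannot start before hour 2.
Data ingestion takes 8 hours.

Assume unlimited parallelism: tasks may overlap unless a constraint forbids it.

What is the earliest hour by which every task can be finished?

After its own release at hour 2, data validation can start at hour 2 and finishes at hour 10.
Data ingestion has no prerequisites, so it starts at hour 0 and finishes at hour 8.
Feature extraction cannot begin until data ingestion (finishes hour 8). It runs from hour 8 to 8 + 7 = hour 15.
Evaluation has to wait for feature extraction (finishes hour 15, plus 2-hour gap → hour 17); data validation (finishes hour 10). The latest of these is hour 17, so evaluation runs hour 17 to 17 + 8 = hour 25.
All tasks are finished once the last one completes. Finish times: Data ingestion at 8, Data validation at 10, Feature extraction at 15, Evaluation at 25. The latest is hour 25.

25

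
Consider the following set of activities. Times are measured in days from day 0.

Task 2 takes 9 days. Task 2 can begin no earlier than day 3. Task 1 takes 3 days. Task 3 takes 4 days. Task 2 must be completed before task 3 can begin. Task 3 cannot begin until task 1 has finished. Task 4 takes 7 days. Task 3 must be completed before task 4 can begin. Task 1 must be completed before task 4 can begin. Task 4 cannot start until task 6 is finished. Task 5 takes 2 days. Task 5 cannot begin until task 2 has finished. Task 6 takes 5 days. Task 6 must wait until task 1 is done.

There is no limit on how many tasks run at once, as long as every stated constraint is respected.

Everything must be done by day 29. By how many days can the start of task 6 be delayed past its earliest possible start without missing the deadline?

Task 1 can start immediately at day 0; it finishes at day 3.
After task 1 (finishes day 3), task 6 can start at day 3 and finishes at day 8.

Working backward from the deadline:
Nothing follows task 4; the deadline of day 29 is its only limit. It must start by 29 − 7 = day 22.
Task 6 has to be done before task 4 (must start by day 22). That means finishing by day 22, i.e. starting by 22 − 5 = day 17.
So task 6 can start as early as day 3 and as late as day 17, giving 17 − 3 = 14 days of slack.

14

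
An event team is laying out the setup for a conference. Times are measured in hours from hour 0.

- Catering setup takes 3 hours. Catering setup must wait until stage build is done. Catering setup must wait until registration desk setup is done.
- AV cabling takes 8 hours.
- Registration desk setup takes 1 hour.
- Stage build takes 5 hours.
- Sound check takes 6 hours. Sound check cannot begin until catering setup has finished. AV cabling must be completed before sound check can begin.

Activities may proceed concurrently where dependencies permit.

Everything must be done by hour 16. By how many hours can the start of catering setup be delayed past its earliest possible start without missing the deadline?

Nothing blocks registration desk setup, so it runs from hour 0 to hour 1.
Nothing blocks stage build, so it runs from hour 0 to hour 5.
Catering setup needs all of stage build (finishes hour 5); registration desk setup (finishes hour 1). That puts its earliest start at hour 5; it finishes at 5 + 3 = hour 8.

Working backward from the deadline:
Nothing follows sound check; the deadline of hour 16 is its only limit. It must start by 16 − 6 = hour 10.
Catering setup has to be done before sound check (must start by hour 10). That means finishing by hour 10, i.e. starting by 10 − 3 = hour 7.
So catering setup can start as early as hour 5 and as late as hour 7, giving 7 − 5 = 2 hours of slack.

2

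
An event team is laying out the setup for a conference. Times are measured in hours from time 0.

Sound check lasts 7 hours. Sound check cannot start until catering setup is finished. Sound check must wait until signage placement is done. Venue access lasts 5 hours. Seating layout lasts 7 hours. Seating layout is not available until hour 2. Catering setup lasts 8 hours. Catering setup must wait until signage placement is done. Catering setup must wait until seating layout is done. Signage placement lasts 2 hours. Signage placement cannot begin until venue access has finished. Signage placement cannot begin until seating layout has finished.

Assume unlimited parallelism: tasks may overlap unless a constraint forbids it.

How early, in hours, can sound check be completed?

26

Seating layout cannot begin until its own release at hour 2. It runs from hour 2 to 2 + 7 = hour 9.
Venue access can start immediately at hour 0; it finishes at hour 5.
Signage placement cannot start until venue access (finishes hour 5); seating layout (finishes hour 9). The controlling bound is hour 9, so signage placement finishes at 9 + 2 = hour 11.
Catering setup has to wait for signage placement (finishes hour 11); seating layout (finishes hour 9). The latest of these is hour 11, so catering setup runs hour 11 to 11 + 8 = hour 19.
Sound check cannot start until catering setup (finishes hour 19); signage placement (finishes hour 11). The controlling bound is hour 19, so sound check finishes at 19 + 7 = hour 26.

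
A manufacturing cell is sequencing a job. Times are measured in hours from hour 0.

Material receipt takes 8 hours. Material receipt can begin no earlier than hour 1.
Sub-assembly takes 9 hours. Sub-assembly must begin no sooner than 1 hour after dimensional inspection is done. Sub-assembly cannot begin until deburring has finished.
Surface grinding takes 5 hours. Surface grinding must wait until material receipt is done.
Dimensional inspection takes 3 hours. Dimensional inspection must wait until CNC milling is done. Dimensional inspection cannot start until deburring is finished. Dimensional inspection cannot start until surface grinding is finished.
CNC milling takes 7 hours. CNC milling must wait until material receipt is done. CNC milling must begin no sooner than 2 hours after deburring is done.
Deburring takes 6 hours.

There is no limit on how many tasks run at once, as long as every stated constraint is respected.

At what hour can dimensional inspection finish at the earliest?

Nothing blocks deburring, so it runs from hour 0 to hour 6.
After its own release at hour 1, material receipt can start at hour 1 and finishes at hour 9.
After material receipt (finishes hour 9), surface grinding can start at hour 9 and finishes at hour 14.
For CNC milling: material receipt (finishes hour 9); deburring (finishes hour 6, plus 2-hour gap → hour 8). Taking the maximum gives a start of hour 9, and it finishes at 9 + 7 = hour 16.
Dimensional inspection needs all of CNC milling (finishes hour 16); deburring (finishes hour 6); surface grinding (finishes hour 14). That puts its earliest start at hour 16; it finishes at 16 + 3 = hour 19.

19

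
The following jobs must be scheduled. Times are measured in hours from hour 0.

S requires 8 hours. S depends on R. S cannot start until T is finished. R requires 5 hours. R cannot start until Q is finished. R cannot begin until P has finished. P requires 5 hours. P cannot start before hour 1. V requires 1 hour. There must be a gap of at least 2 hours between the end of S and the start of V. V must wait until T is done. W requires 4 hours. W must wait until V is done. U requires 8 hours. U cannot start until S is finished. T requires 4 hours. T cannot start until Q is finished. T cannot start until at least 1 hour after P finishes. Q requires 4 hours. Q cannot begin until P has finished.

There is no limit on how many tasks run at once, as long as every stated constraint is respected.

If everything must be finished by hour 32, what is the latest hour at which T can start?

U has no dependents, so it just needs to finish by hour 32. Starting by 32 − 8 = hour 24 achieves that.
W has no dependents, so it just needs to finish by hour 32. Starting by 32 − 4 = hour 28 achieves that.
V has to be done before W (must start by hour 28). That means finishing by hour 28, i.e. starting by 28 − 1 = hour 27.
S feeds U (must start by hour 24); V (must start by hour 27, minus 2-hour gap → hour 25). Taking the minimum, S must finish by hour 24 and start by 24 − 8 = hour 16.
T has several dependents: S (must start by hour 16); V (must start by hour 27). The earliest of those limits is hour 16, so T must start by 16 − 4 = hour 12.

12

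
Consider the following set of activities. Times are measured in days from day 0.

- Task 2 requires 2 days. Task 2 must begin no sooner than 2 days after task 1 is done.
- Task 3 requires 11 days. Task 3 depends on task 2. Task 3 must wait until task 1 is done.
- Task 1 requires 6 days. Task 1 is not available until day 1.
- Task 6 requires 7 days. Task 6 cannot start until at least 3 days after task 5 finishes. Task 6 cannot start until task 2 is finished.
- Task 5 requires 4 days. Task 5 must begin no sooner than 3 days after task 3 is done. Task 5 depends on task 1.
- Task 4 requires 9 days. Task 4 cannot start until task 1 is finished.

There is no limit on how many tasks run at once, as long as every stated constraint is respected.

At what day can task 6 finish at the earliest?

Task 1 cannot begin until its own release at day 1. It runs from day 1 to 1 + 6 = day 7.
Task 2 waits on task 1 (finishes day 7, plus 2-day gap → day 9), so it starts at day 9 and finishes at 9 + 2 = day 11.
Task 3 cannot start until task 2 (finishes day 11); task 1 (finishes day 7). The controlling bound is day 11, so task 3 finishes at 11 + 11 = day 22.
Task 5 cannot start until task 3 (finishes day 22, plus 3-day gap → day 25); task 1 (finishes day 7). The controlling bound is day 25, so task 5 finishes at 25 + 4 = day 29.
Task 6 cannot start until task 5 (finishes day 29, plus 3-day gap → day 32); task 2 (finishes day 11). The controlling bound is day 32, so task 6 finishes at 32 + 7 = day 39.

39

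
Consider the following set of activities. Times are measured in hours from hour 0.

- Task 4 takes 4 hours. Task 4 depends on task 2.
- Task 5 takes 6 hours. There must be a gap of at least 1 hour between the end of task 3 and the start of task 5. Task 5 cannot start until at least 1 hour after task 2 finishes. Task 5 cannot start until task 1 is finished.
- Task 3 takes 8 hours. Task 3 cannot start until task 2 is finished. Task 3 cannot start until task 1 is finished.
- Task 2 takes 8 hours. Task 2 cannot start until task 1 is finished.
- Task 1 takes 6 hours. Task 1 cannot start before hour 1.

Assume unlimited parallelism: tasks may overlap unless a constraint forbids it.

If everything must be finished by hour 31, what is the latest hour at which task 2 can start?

Task 5 must finish by hour 31; it takes 6 hours, so it must start by 31 − 6 = hour 25.
Task 3 has to be done before task 5 (must start by hour 25, minus 1-hour gap → hour 24). That means finishing by hour 24, i.e. starting by 24 − 8 = hour 16.
Task 4 has no dependents, so it just needs to finish by hour 31. Starting by 31 − 4 = hour 27 achieves that.
Task 2 feeds task 3 (must start by hour 16); task 4 (must start by hour 27); task 5 (must start by hour 25, minus 1-hour gap → hour 24). Taking the minimum, task 2 must finish by hour 16 and start by 16 − 8 = hour 8.

8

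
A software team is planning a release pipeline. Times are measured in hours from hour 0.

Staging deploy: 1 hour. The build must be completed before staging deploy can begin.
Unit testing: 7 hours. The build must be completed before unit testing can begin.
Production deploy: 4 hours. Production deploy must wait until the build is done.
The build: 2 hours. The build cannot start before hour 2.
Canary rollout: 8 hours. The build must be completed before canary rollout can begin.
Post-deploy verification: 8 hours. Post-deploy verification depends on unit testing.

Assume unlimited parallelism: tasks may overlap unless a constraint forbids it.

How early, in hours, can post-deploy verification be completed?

The build cannot begin until its own release at hour 2. It runs from hour 2 to 2 + 2 = hour 4.
After the build (finishes hour 4), unit testing can start at hour 4 and finishes at hour 11.
Post-deploy verification cannot begin until unit testing (finishes hour 11). It runs from hour 11 to 11 + 8 = hour 19.

19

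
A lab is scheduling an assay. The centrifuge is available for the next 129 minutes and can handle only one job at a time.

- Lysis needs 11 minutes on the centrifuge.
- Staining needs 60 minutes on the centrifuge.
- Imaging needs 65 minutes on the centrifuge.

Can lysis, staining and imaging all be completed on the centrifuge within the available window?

No

Running back to back, the jobs need 11 + 60 + 65 = 136 minutes on the centrifuge.
Since 136 > 129, they cannot all fit.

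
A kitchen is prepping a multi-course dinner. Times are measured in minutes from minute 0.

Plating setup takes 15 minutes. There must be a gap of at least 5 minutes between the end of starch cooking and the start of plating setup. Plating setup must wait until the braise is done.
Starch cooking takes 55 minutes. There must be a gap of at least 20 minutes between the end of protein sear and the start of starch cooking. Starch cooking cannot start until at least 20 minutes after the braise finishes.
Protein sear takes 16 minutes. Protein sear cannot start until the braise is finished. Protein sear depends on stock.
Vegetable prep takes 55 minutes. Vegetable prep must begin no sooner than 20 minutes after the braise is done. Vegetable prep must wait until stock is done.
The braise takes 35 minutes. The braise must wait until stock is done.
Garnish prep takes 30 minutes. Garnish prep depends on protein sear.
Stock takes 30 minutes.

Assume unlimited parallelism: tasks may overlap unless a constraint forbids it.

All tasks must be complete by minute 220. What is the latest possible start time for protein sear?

Plating setup has no dependents, so it just needs to finish by minute 220. Starting by 220 − 15 = minute 205 achieves that.
Since plating setup (must start by minute 205, minus 5-minute gap → minute 200) depends on it, starch cooking must finish by minute 200. Backing off its 55-minute duration gives a latest start of minute 145.
Garnish prep must finish by minute 220; it takes 30 minutes, so it must start by 220 − 30 = minute 190.
Protein sear has several dependents: starch cooking (must start by minute 145, minus 20-minute gap → minute 125); garnish prep (must start by minute 190). The earliest of those limits is minute 125, so protein sear must start by 125 − 16 = minute 109.

109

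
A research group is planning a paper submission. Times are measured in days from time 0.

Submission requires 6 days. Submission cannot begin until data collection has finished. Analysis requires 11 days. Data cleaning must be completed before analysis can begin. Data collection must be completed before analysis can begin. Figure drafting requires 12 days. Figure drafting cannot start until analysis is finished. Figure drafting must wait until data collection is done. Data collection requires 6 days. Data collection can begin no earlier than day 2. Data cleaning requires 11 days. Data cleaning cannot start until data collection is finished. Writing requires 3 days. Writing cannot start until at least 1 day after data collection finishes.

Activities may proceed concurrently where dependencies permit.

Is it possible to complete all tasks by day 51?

After its own release at day 2, data collection can start at day 2 and finishes at day 8.
Submission waits on data collection (finishes day 8), so it starts at day 8 and finishes at 8 + 6 = day 14.
Writing cannot begin until data collection (finishes day 8, plus 1-day gap → day 9). It runs from day 9 to 9 + 3 = day 12.
After data collection (finishes day 8), data cleaning can start at day 8 and finishes at day 19.
Analysis needs all of data cleaning (finishes day 19); data collection (finishes day 8). That puts its earliest start at day 19; it finishes at 19 + 11 = day 30.
Figure drafting needs all of analysis (finishes day 30); data collection (finishes day 8). That puts its earliest start at day 30; it finishes at 30 + 12 = day 42.
Every task is finished by day 42, which is no later than the deadline of 51, so the schedule is feasible.

Yes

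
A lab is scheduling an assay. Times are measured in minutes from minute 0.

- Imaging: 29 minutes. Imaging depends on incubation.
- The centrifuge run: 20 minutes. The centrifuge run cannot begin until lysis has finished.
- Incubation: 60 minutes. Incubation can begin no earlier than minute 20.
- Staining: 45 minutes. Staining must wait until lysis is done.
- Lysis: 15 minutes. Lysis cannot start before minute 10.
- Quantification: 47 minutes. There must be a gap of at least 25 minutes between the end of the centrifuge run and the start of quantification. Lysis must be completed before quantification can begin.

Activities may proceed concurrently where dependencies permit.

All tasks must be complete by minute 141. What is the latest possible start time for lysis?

34

To finish by minute 141, quantification (duration 47) must start no later than minute 94.
The centrifuge run has to be done before quantification (must start by minute 94, minus 25-minute gap → minute 69). That means finishing by minute 69, i.e. starting by 69 − 20 = minute 49.
Staining has no dependents, so it just needs to finish by minute 141. Starting by 141 − 45 = minute 96 achieves that.
Lysis feeds the centrifuge run (must start by minute 49); staining (must start by minute 96); quantification (must start by minute 94). Taking the minimum, lysis must finish by minute 49 and start by 49 − 15 = minute 34.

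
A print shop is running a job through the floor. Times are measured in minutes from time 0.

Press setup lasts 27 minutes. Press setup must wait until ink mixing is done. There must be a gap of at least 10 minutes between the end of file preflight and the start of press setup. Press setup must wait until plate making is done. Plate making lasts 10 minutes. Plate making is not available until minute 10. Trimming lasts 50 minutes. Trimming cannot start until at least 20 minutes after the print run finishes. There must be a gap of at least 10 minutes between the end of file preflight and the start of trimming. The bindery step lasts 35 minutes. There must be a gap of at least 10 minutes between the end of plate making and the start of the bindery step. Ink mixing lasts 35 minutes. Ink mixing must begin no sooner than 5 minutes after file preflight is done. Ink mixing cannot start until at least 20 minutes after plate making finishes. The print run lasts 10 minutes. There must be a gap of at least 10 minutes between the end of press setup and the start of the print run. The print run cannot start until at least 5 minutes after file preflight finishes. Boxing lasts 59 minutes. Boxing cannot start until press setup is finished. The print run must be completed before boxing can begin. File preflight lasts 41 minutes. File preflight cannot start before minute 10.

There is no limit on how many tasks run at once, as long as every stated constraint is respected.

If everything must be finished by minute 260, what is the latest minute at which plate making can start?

78

To finish by minute 260, trimming (duration 50) must start no later than minute 210.
Boxing must finish by minute 260; it takes 59 minutes, so it must start by 260 − 59 = minute 201.
The print run has several dependents: trimming (must start by minute 210, minus 20-minute gap → minute 190); boxing (must start by minute 201). The earliest of those limits is minute 190, so the print run must start by 190 − 10 = minute 180.
Press setup has several dependents: the print run (must start by minute 180, minus 10-minute gap → minute 170); boxing (must start by minute 201). The earliest of those limits is minute 170, so press setup must start by 170 − 27 = minute 143.
Since press setup (must start by minute 143) depends on it, ink mixing must finish by minute 143. Backing off its 35-minute duration gives a latest start of minute 108.
The bindery step must finish by minute 260; it takes 35 minutes, so it must start by 260 − 35 = minute 225.
For plate making: ink mixing (must start by minute 108, minus 20-minute gap → minute 88); press setup (must start by minute 143); the bindery step (must start by minute 225, minus 10-minute gap → minute 215). The most restrictive is minute 88; with a 10-minute duration, plate making must start by minute 78.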